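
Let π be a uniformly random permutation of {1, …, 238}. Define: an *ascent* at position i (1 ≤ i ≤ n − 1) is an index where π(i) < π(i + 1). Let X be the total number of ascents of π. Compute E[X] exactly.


Write X = Σ X_I over i = 1, …, 237, with X_I the indicator of one ascent.
There are 237 indicators.
For each fixed i, the pair (π(i), π(i+1)) is a uniformly random ordered pair of distinct values from {1, …, 238}; by symmetry P[π(i) < π(i+1)] = 1/2.
By linearity: E[X] = 237 · (1/2) = (238 − 1) · (1/2) = 237/2 ≈ 118.500000.

E[X] = 237/2 = 118.500000.


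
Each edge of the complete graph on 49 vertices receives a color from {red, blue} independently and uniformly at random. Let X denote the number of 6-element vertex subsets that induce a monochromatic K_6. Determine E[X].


Let X = Σ_S X_S over the C(49, 6) = 13983816 subsets S of size 6, where X_S = 1 if the K_6 on S is monochromatic.
For a fixed S, the K_6 on S has C(6, 2) = 15 edges. P[all 15 edges red] = (1/2)^15, and likewise for blue, so P[monochromatic] = 2·(1/2)^15 = 2^{1 − 15} = 1/16384.
By linearity of expectation: E[X] = C(49, 6) · 2^{1 − 15} = 13983816 · 1/16384 = 1747977/2048.
Numerically: E[X] ≈ 853.5044.

E[X] = C(49,6)·2^(1−C(6,2)) = 1747977/2048 ≈ 853.5044.


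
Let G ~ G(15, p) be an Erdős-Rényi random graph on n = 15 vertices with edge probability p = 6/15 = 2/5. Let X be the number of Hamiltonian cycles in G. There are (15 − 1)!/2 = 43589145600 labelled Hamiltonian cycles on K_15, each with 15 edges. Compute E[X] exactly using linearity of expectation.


K_15 has (15 − 1)!/2 = 43589145600 labelled Hamiltonian cycles.
For each such Hamiltonian cycle H, let X_H = 1 if all 15 edges of H are present in G. Then P[X_H = 1] = p^{15} = (2/5)^{15} = 32768/30517578125.
By linearity of expectation: E[X] = Σ_H E[X_H] = 43589145600 · p^{15} = 43589145600 · 32768/30517578125 = 57133164920832/1220703125.
Numerically: E[X] ≈ 46803.5.

E[X] = 43589145600 · (2/5)^{15} = 57133164920832/1220703125 ≈ 46803.5.


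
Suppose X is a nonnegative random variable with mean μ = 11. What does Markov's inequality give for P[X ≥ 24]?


μ = E[X] = 11, a = 24.
Markov: P[X ≥ 24] ≤ μ/a = (11)/24 = 11/24.
Numerically: ≈ 0.458.
(Since a = 24 > μ = 11.000, the bound 11/24 is < 1 and informative.)

P[X ≥ 24] ≤ 11/24 ≈ 0.458.


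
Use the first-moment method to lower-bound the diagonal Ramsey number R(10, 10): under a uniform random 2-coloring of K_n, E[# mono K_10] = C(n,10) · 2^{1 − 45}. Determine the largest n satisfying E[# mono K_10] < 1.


We need C(n, 10) · 2^{1 − 45} < 1, i.e. C(n, 10) < 2^{45 − 1} = 17592186044416.
Check values of n near the boundary:
  n = 98: C(98, 10) = 14005614014756; 14005614014756 < 17592186044416? YES
  n = 99: C(99, 10) = 15579278510796; 15579278510796 < 17592186044416? YES
  n = 100: C(100, 10) = 17310309456440; 17310309456440 < 17592186044416? YES
  n = 101: C(101, 10) = 19212541264840; 19212541264840 < 17592186044416? NO
  n = 102: C(102, 10) = 21300860967540; 21300860967540 < 17592186044416? NO
The largest n with C(n, 10) < 17592186044416 is n = 100 (where E[X] = 2163788682055/2199023255552 ≈ 0.9839772). Hence R(10, 10) > 100, i.e. R(10, 10) ≥ 101.

Largest n = 100; hence R(10, 10) > 100.


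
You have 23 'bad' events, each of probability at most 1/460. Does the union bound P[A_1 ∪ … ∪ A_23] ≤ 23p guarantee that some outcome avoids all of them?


Union bound: P[∪_{i=1}^{23} A_i] ≤ Σ_i P[A_i] ≤ 23·p = 23·(1/460) = 1/20.
Numerically: 1/20 ≈ 0.05000.
Is 1/20 < 1? YES.
Since P[∪ A_i] ≤ 1/20 < 1, the complement has P[∩ A_i^c] ≥ 1 − 1/20 = 19/20 > 0, so some outcome avoids every A_i.

23·p = 1/20 ≈ 0.05000; existence CERTIFIED by the union bound.


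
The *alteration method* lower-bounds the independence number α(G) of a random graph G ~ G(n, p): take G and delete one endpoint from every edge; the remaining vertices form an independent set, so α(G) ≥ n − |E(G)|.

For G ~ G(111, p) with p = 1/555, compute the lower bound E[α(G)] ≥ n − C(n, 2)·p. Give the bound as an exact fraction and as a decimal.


E[|E(G)|] = C(111, 2)·p = 6105 · (1/555) = 11.
E[α(G)] ≥ n − E[|E(G)|] = 111 − 11 = 100.
Numerically: ≈ 100.0000.
(This is only a lower bound; the true E[α(G)] may be larger.)

E[α(G)] ≥ 100 ≈ 100.0000.


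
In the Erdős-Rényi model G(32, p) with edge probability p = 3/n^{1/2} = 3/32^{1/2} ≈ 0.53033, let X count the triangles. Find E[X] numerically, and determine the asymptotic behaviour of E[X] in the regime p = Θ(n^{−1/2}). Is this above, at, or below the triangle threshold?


Number of potential triangles: C(32, 3) = 4960.
Each occurs with probability p³ ≈ (0.53033)³ ≈ 1.4915534e-01.
By linearity: E[X] = C(32, 3)·p³ ≈ 4960 · 1.4915534e-01 ≈ 739.81047.
Since α = 1/2 < 1, p = c/n^{1/2} ≫ 1/n is above the triangle threshold p ~ 1/n. Asymptotically E[X] ~ (c³/6)·n^{3(1−α)} = (3³/6)·n^{1.5} → ∞; triangles are abundant w.h.p.

E[X] ≈ 739.81047; in regime p = Θ(1/n^{1/2}) E[X] diverges (above the triangle threshold p ~ 1/n).


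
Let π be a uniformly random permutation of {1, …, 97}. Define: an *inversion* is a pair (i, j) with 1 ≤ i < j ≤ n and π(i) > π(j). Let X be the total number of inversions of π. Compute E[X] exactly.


Write X = Σ X_I over the C(97, 2) = 4656 pairs i < j, with X_I the indicator of one inversion.
There are 4656 indicators.
For each fixed pair i < j, the values π(i) and π(j) are two distinct elements of {1, …, 97} in uniformly random order; by symmetry P[π(i) > π(j)] = 1/2.
By linearity: E[X] = 4656 · (1/2) = C(97, 2) · (1/2) = 4656/2 = 2328 ≈ 2328.00000.

E[X] = 2328 = 2328.00000.


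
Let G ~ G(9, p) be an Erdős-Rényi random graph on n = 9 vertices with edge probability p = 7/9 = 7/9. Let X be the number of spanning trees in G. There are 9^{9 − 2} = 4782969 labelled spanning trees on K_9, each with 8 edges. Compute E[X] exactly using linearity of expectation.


K_9 has 9^{9 − 2} = 4782969 labelled spanning trees.
For each such spanning tree H, let X_H = 1 if all 8 edges of H are present in G. Then P[X_H = 1] = p^{8} = (7/9)^{8} = 5764801/43046721.
By linearity: E[X] = Σ_H E[X_H] = 4782969 · p^{8} = 4782969 · 5764801/43046721 = 5764801/9.
Numerically: E[X] ≈ 640533.

E[X] = 4782969 · (7/9)^{8} = 5764801/9 ≈ 640533.


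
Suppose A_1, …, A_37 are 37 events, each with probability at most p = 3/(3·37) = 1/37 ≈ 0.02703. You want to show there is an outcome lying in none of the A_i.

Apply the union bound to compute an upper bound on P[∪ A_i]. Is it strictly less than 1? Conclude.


Union bound: P[∪_{i=1}^{37} A_i] ≤ Σ_i P[A_i] ≤ 37·p = 37·(1/37) = 1.
Numerically: 1 ≈ 1.00000.
Is 1 < 1? NO.
Since the bound 1 is ≥ 1, the union bound is uninformative here; it does NOT by itself certify existence.

37·p = 1 ≈ 1.00000; existence NOT certified by the union bound.


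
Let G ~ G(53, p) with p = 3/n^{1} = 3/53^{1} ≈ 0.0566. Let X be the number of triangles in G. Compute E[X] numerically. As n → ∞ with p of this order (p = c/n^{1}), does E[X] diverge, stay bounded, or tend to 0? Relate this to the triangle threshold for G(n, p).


Number of potential triangles: C(53, 3) = 23426.
Each occurs with probability p³ ≈ (0.0566)³ ≈ 1.81358e-04.
By linearity: E[X] = C(53, 3)·p³ ≈ 23426 · 1.81358e-04 ≈ 4.248.
Here α = 1, so p = 3/n is exactly at the triangle threshold p ~ 1/n. Asymptotically E[X] → c³/6 = 3³/6 = 9/2 ≈ 4.500, a bounded constant. In this regime the triangle count is asymptotically Poisson(c³/6).

E[X] ≈ 4.248; in regime p = Θ(1/n^{1}) E[X] stays bounded (at the triangle threshold p ~ 1/n).


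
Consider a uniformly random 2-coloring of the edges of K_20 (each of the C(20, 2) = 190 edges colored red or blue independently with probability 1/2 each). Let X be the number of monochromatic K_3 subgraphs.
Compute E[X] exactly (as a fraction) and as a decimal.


Let X = Σ_S X_S over the C(20, 3) = 1140 subsets S of size 3, where X_S = 1 if the K_3 on S is monochromatic.
For a fixed S, the K_3 on S has C(3, 2) = 3 edges. P[all 3 edges red] = (1/2)^3, and likewise for blue, so P[monochromatic] = 2·(1/2)^3 = 2^{1 − 3} = 1/4.
By linearity of expectation: E[X] = C(20, 3) · 2^{1 − 3} = 1140 · 1/4 = 285.
Numerically: E[X] ≈ 285.000000.

E[X] = C(20,3)·2^(1−C(3,2)) = 285 ≈ 285.000000.


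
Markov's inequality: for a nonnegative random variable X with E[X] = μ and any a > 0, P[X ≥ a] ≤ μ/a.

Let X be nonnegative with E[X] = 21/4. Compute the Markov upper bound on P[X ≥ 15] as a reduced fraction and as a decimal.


μ = E[X] = 21/4, a = 15.
Markov: P[X ≥ 15] ≤ μ/a = (21/4)/15 = 7/20.
Numerically: ≈ 0.350.
(Since a = 15 > μ = 5.250, the bound 7/20 is < 1 and informative.)

P[X ≥ 15] ≤ 7/20 ≈ 0.350.


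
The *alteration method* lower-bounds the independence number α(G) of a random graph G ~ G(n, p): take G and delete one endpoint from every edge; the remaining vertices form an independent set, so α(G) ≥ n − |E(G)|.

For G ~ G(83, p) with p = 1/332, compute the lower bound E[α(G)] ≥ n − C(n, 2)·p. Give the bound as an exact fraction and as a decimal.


E[|E(G)|] = C(83, 2)·p = 3403 · (1/332) = 41/4.
E[α(G)] ≥ n − E[|E(G)|] = 83 − 41/4 = 291/4.
Numerically: ≈ 72.750000.
(This is only a lower bound; the true E[α(G)] may be larger.)

E[α(G)] ≥ 291/4 ≈ 72.750000.


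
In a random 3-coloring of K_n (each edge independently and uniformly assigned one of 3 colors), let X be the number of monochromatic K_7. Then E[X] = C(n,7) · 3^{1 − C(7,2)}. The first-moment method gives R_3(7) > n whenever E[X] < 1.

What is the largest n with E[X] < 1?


We need C(n, 7) · 3^{1 − 21} < 1, i.e. C(n, 7) < 3^{21 − 1} = 3486784401.
Check values of n near the boundary:
  n = 75: C(75, 7) = 1984829850; 1984829850 < 3486784401? YES
  n = 76: C(76, 7) = 2186189400; 2186189400 < 3486784401? YES
  n = 77: C(77, 7) = 2404808340; 2404808340 < 3486784401? YES
  n = 78: C(78, 7) = 2641902120; 2641902120 < 3486784401? YES
  n = 79: C(79, 7) = 2898753715; 2898753715 < 3486784401? YES
  n = 80: C(80, 7) = 3176716400; 3176716400 < 3486784401? YES
  n = 81: C(81, 7) = 3477216600; 3477216600 < 3486784401? YES
  n = 82: C(82, 7) = 3801756816; 3801756816 < 3486784401? NO
The largest n with C(n, 7) < 3486784401 is n = 81 (where E[X] = 42928600/43046721 ≈ 0.99726). Hence R_3(7) > 81, i.e. R_3(7) ≥ 82.

Largest n = 81; hence R_3(7) > 81.


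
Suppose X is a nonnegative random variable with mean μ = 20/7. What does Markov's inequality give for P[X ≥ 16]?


μ = E[X] = 20/7, a = 16.
Markov: P[X ≥ 16] ≤ μ/a = (20/7)/16 = 5/28.
Numerically: ≈ 0.1786.
(Since a = 16 > μ = 2.8571, the bound 5/28 is < 1 and informative.)

P[X ≥ 16] ≤ 5/28 ≈ 0.1786.


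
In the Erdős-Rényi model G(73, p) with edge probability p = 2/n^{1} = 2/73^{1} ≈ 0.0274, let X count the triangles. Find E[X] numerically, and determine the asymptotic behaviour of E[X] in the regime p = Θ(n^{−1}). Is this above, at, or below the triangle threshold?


Number of potential triangles: C(73, 3) = 62196.
Each occurs with probability p³ ≈ (0.0274)³ ≈ 2.05647e-05.
By linearity: E[X] = C(73, 3)·p³ ≈ 62196 · 2.05647e-05 ≈ 1.279.
Here α = 1, so p = 2/n is exactly at the triangle threshold p ~ 1/n. Asymptotically E[X] → c³/6 = 2³/6 = 4/3 ≈ 1.333, a bounded constant. In this regime the triangle count is asymptotically Poisson(c³/6).

E[X] ≈ 1.279; in regime p = Θ(1/n^{1}) E[X] stays bounded (at the triangle threshold p ~ 1/n).


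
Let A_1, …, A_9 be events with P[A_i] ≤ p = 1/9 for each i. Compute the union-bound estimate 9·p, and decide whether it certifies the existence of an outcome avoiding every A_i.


Union bound: P[∪_{i=1}^{9} A_i] ≤ Σ_i P[A_i] ≤ 9·p = 9·(1/9) = 1.
Numerically: 1 ≈ 1.000.
Is 1 < 1? NO.
Since the bound 1 is ≥ 1, the union bound is uninformative here; it does NOT by itself certify existence.

9·p = 1 ≈ 1.000; existence NOT certified by the union bound.


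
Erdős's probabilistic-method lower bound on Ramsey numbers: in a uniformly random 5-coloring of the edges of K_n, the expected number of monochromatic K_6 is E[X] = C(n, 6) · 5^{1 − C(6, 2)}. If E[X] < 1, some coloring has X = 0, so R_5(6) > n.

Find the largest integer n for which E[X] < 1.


We need C(n, 6) · 5^{1 − 15} < 1, i.e. C(n, 6) < 5^{15 − 1} = 6103515625.
Check values of n near the boundary:
  n = 129: C(129, 6) = 5688177600; 5688177600 < 6103515625? YES
  n = 130: C(130, 6) = 5963412000; 5963412000 < 6103515625? YES
  n = 131: C(131, 6) = 6249655776; 6249655776 < 6103515625? NO
The largest n with C(n, 6) < 6103515625 is n = 130 (where E[X] = 47707296/48828125 ≈ 0.9770454). Hence R_5(6) > 130, i.e. R_5(6) ≥ 131.

Largest n = 130; hence R_5(6) > 130.


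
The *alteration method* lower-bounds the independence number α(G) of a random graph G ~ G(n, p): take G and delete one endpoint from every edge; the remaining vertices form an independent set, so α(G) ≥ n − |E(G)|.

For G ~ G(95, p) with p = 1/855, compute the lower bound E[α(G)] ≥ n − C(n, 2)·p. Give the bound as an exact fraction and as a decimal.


E[|E(G)|] = C(95, 2)·p = 4465 · (1/855) = 47/9.
E[α(G)] ≥ n − E[|E(G)|] = 95 − 47/9 = 808/9.
Numerically: ≈ 89.77778.
(This is only a lower bound; the true E[α(G)] may be larger.)

E[α(G)] ≥ 808/9 ≈ 89.77778.


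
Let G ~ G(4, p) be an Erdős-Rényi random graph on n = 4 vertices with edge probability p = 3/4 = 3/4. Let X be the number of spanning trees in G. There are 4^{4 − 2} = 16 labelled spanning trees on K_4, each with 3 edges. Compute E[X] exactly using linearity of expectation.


K_4 has 4^{4 − 2} = 16 labelled spanning trees.
For each such spanning tree H, let X_H = 1 if all 3 edges of H are present in G. Then P[X_H = 1] = p^{3} = (3/4)^{3} = 27/64.
Summing the indicators: E[X] = Σ_H E[X_H] = 16 · p^{3} = 16 · 27/64 = 27/4.
Numerically: E[X] ≈ 6.75.

E[X] = 16 · (3/4)^{3} = 27/4 ≈ 6.75.


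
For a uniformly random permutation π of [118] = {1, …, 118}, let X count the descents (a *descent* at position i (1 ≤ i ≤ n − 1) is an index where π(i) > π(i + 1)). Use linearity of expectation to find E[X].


Write X = Σ X_I over i = 1, …, 117, with X_I the indicator of one descent.
There are 117 indicators.
For each fixed i, the pair (π(i), π(i+1)) is a uniformly random ordered pair of distinct values from {1, …, 118}; by symmetry P[π(i) > π(i+1)] = 1/2.
By linearity: E[X] = 117 · (1/2) = (118 − 1) · (1/2) = 117/2 ≈ 58.5000.

E[X] = 117/2 = 58.5000.


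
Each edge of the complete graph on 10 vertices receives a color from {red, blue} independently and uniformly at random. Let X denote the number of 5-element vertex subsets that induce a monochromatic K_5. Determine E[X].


Let X = Σ_S X_S over the C(10, 5) = 252 subsets S of size 5, where X_S = 1 if the K_5 on S is monochromatic.
For a fixed S, the K_5 on S has C(5, 2) = 10 edges. P[all 10 edges red] = (1/2)^10, and likewise for blue, so P[monochromatic] = 2·(1/2)^10 = 2^{1 − 10} = 1/512.
By linearity of expectation: E[X] = C(10, 5) · 2^{1 − 10} = 252 · 1/512 = 63/128.
Numerically: E[X] ≈ 0.49219.

E[X] = C(10,5)·2^(1−C(5,2)) = 63/128 ≈ 0.49219.


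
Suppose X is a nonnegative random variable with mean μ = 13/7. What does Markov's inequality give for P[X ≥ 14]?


μ = E[X] = 13/7, a = 14.
Markov: P[X ≥ 14] ≤ μ/a = (13/7)/14 = 13/98.
Numerically: ≈ 0.132653.
(Since a = 14 > μ = 1.857143, the bound 13/98 is < 1 and informative.)

P[X ≥ 14] ≤ 13/98 ≈ 0.132653.


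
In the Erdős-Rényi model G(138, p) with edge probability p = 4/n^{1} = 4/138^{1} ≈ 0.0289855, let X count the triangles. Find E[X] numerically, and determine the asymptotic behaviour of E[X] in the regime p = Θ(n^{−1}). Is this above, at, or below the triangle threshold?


Number of potential triangles: C(138, 3) = 428536.
Each occurs with probability p³ ≈ (0.0289855)³ ≈ 2.43524531e-05.
By linearity: E[X] = C(138, 3)·p³ ≈ 428536 · 2.43524531e-05 ≈ 10.435903.
Here α = 1, so p = 4/n is exactly at the triangle threshold p ~ 1/n. Asymptotically E[X] → c³/6 = 4³/6 = 32/3 ≈ 10.666667, a bounded constant. In this regime the triangle count is asymptotically Poisson(c³/6).

E[X] ≈ 10.435903; in regime p = Θ(1/n^{1}) E[X] stays bounded (at the triangle threshold p ~ 1/n).


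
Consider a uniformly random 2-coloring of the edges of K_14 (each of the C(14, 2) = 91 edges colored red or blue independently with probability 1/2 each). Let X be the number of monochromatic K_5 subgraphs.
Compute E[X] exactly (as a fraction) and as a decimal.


Let X = Σ_S X_S over the C(14, 5) = 2002 subsets S of size 5, where X_S = 1 if the K_5 on S is monochromatic.
For a fixed S, the K_5 on S has C(5, 2) = 10 edges. P[all 10 edges red] = (1/2)^10, and likewise for blue, so P[monochromatic] = 2·(1/2)^10 = 2^{1 − 10} = 1/512.
By linearity of expectation: E[X] = C(14, 5) · 2^{1 − 10} = 2002 · 1/512 = 1001/256.
Numerically: E[X] ≈ 3.91016.

E[X] = C(14,5)·2^(1−C(5,2)) = 1001/256 ≈ 3.91016.


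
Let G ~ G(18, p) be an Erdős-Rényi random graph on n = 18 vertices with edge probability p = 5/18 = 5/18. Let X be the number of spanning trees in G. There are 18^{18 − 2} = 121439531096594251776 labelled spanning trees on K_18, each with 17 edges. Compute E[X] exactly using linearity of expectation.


K_18 has 18^{18 − 2} = 121439531096594251776 labelled spanning trees.
For each such spanning tree H, let X_H = 1 if all 17 edges of H are present in G. Then P[X_H = 1] = p^{17} = (5/18)^{17} = 762939453125/2185911559738696531968.
By linearity of expectation: E[X] = Σ_H E[X_H] = 121439531096594251776 · p^{17} = 121439531096594251776 · 762939453125/2185911559738696531968 = 762939453125/18.
Numerically: E[X] ≈ 4.2386e+10.

E[X] = 121439531096594251776 · (5/18)^{17} = 762939453125/18 ≈ 4.2386e+10.


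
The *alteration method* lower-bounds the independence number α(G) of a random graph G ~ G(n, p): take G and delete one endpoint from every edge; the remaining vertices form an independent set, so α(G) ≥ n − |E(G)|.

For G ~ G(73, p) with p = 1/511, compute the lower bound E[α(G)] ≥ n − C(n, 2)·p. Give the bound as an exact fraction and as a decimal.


E[|E(G)|] = C(73, 2)·p = 2628 · (1/511) = 36/7.
E[α(G)] ≥ n − E[|E(G)|] = 73 − 36/7 = 475/7.
Numerically: ≈ 67.8571.
(This is only a lower bound; the true E[α(G)] may be larger.)

E[α(G)] ≥ 475/7 ≈ 67.8571.


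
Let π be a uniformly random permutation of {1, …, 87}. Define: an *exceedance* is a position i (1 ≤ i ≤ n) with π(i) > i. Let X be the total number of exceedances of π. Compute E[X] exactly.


Write X = Σ_{i=1}^{87} X_i, where X_i = 1_{π(i) > i}.
For each fixed i, π(i) is uniform over {1, …, 87} (marginal of a uniform permutation), so P[π(i) > i] = (n − i)/n. Summing: Σ_{i=1}^{87} (n − i)/n = (0 + 1 + … + 86)/87 = 87(87 − 1)/(2·87) = (87 − 1)/2.
Hence E[X] = Σ_{i=1}^{87} (87 − i)/87 = 43 ≈ 43.000.

E[X] = 43 = 43.000.


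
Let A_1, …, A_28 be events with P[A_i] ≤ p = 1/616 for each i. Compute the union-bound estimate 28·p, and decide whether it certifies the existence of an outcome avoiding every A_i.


Union bound: P[∪_{i=1}^{28} A_i] ≤ Σ_i P[A_i] ≤ 28·p = 28·(1/616) = 1/22.
Numerically: 1/22 ≈ 0.0455.
Is 1/22 < 1? YES.
Since P[∪ A_i] ≤ 1/22 < 1, the complement has P[∩ A_i^c] ≥ 1 − 1/22 = 21/22 > 0, so some outcome avoids every A_i.

28·p = 1/22 ≈ 0.0455; existence CERTIFIED by the union bound.


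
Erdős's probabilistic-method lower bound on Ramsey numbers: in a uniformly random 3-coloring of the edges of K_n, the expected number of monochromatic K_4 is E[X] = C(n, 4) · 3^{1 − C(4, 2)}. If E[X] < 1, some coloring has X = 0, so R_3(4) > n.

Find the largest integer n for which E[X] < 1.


We need C(n, 4) · 3^{1 − 6} < 1, i.e. C(n, 4) < 3^{6 − 1} = 243.
Check values of n near the boundary:
  n = 5: C(5, 4) = 5; 5 < 243? YES
  n = 6: C(6, 4) = 15; 15 < 243? YES
  n = 7: C(7, 4) = 35; 35 < 243? YES
  n = 8: C(8, 4) = 70; 70 < 243? YES
  n = 9: C(9, 4) = 126; 126 < 243? YES
  n = 10: C(10, 4) = 210; 210 < 243? YES
  n = 11: C(11, 4) = 330; 330 < 243? NO
The largest n with C(n, 4) < 243 is n = 10 (where E[X] = 70/81 ≈ 0.8642). Hence R_3(4) > 10, i.e. R_3(4) ≥ 11.

Largest n = 10; hence R_3(4) > 10.


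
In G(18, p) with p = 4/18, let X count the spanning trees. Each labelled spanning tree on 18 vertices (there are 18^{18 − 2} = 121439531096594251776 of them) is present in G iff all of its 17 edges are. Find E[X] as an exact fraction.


K_18 has 18^{18 − 2} = 121439531096594251776 labelled spanning trees.
For each such spanning tree H, let X_H = 1 if all 17 edges of H are present in G. Then P[X_H = 1] = p^{17} = (2/9)^{17} = 131072/16677181699666569.
By linearity: E[X] = Σ_H E[X_H] = 121439531096594251776 · p^{17} = 121439531096594251776 · 131072/16677181699666569 = 8589934592/9.
Numerically: E[X] ≈ 9.5444e+08.

E[X] = 121439531096594251776 · (2/9)^{17} = 8589934592/9 ≈ 9.5444e+08.


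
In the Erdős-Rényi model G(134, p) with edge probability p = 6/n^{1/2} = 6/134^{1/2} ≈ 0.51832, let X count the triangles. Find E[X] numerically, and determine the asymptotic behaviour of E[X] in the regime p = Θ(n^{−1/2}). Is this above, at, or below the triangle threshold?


Number of potential triangles: C(134, 3) = 392084.
Each occurs with probability p³ ≈ (0.51832)³ ≈ 1.3925043e-01.
By linearity: E[X] = C(134, 3)·p³ ≈ 392084 · 1.3925043e-01 ≈ 54597.86669.
Since α = 1/2 < 1, p = c/n^{1/2} ≫ 1/n is above the triangle threshold p ~ 1/n. Asymptotically E[X] ~ (c³/6)·n^{3(1−α)} = (6³/6)·n^{1.5} → ∞; triangles are abundant w.h.p.

E[X] ≈ 54597.86669; in regime p = Θ(1/n^{1/2}) E[X] diverges (above the triangle threshold p ~ 1/n).


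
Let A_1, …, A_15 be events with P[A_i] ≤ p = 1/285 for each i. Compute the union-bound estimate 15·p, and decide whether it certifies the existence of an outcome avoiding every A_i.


Union bound: P[∪_{i=1}^{15} A_i] ≤ Σ_i P[A_i] ≤ 15·p = 15·(1/285) = 1/19.
Numerically: 1/19 ≈ 0.052632.
Is 1/19 < 1? YES.
Since P[∪ A_i] ≤ 1/19 < 1, the complement has P[∩ A_i^c] ≥ 1 − 1/19 = 18/19 > 0, so some outcome avoids every A_i.

15·p = 1/19 ≈ 0.052632; existence CERTIFIED by the union bound.


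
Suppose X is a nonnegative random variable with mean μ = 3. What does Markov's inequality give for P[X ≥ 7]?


μ = E[X] = 3, a = 7.
Markov: P[X ≥ 7] ≤ μ/a = (3)/7 = 3/7.
Numerically: ≈ 0.429.
(Since a = 7 > μ = 3.000, the bound 3/7 is < 1 and informative.)

P[X ≥ 7] ≤ 3/7 ≈ 0.429.


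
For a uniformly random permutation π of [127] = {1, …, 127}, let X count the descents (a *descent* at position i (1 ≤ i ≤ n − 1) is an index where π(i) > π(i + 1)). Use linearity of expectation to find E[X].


Write X = Σ X_I over i = 1, …, 126, with X_I the indicator of one descent.
There are 126 indicators.
For each fixed i, the pair (π(i), π(i+1)) is a uniformly random ordered pair of distinct values from {1, …, 127}; by symmetry P[π(i) > π(i+1)] = 1/2.
By linearity: E[X] = 126 · (1/2) = (127 − 1) · (1/2) = 63 ≈ 63.00000.

E[X] = 63 = 63.00000.


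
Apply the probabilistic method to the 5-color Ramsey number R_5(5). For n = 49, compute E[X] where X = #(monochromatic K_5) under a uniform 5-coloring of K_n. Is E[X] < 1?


E[X] = C(49, 5) · 5^{1 − 10} = 1906884 · 5^{−9} = 1906884/1953125.
As a reduced fraction: E[X] = 1906884/1953125 ≈ 0.976325.
Is E[X] < 1? YES.
Since E[X] < 1, there exists a 5-coloring of K_{49} with no monochromatic K_5; hence R_5(5) > 49.

E[X] = 1906884/1953125 ≈ 0.976325; E[X] < 1, so R_5(5) > 49.


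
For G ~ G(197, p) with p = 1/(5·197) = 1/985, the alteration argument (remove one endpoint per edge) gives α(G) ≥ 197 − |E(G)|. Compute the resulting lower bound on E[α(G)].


E[|E(G)|] = C(197, 2)·p = 19306 · (1/985) = 98/5.
E[α(G)] ≥ n − E[|E(G)|] = 197 − 98/5 = 887/5.
Numerically: ≈ 177.400000.
(This is only a lower bound; the true E[α(G)] may be larger.)

E[α(G)] ≥ 887/5 ≈ 177.400000.


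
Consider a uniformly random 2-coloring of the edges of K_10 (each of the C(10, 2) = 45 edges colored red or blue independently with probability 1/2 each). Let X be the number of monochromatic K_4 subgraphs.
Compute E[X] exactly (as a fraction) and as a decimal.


Let X = Σ_S X_S over the C(10, 4) = 210 subsets S of size 4, where X_S = 1 if the K_4 on S is monochromatic.
For a fixed S, the K_4 on S has C(4, 2) = 6 edges. P[all 6 edges red] = (1/2)^6, and likewise for blue, so P[monochromatic] = 2·(1/2)^6 = 2^{1 − 6} = 1/32.
By linearity of expectation: E[X] = C(10, 4) · 2^{1 − 6} = 210 · 1/32 = 105/16.
Numerically: E[X] ≈ 6.5625.

E[X] = C(10,4)·2^(1−C(4,2)) = 105/16 ≈ 6.5625.


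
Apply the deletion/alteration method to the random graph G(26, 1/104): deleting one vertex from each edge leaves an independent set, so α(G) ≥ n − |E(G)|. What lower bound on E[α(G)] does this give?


E[|E(G)|] = C(26, 2)·p = 325 · (1/104) = 25/8.
E[α(G)] ≥ n − E[|E(G)|] = 26 − 25/8 = 183/8.
Numerically: ≈ 22.8750.
(This is only a lower bound; the true E[α(G)] may be larger.)

E[α(G)] ≥ 183/8 ≈ 22.8750.


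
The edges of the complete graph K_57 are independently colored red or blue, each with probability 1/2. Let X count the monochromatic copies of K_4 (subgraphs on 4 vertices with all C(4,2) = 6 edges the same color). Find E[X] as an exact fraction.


Let X = Σ_S X_S over the C(57, 4) = 395010 subsets S of size 4, where X_S = 1 if the K_4 on S is monochromatic.
For a fixed S, the K_4 on S has C(4, 2) = 6 edges. P[all 6 edges red] = (1/2)^6, and likewise for blue, so P[monochromatic] = 2·(1/2)^6 = 2^{1 − 6} = 1/32.
Summing: E[X] = C(57, 4) · 2^{1 − 6} = 395010 · 1/32 = 197505/16.
Numerically: E[X] ≈ 12344.0625.

E[X] = C(57,4)·2^(1−C(4,2)) = 197505/16 ≈ 12344.0625.


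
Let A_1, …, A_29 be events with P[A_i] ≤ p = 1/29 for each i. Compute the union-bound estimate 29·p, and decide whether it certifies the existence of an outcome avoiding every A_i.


Union bound: P[∪_{i=1}^{29} A_i] ≤ Σ_i P[A_i] ≤ 29·p = 29·(1/29) = 1.
Numerically: 1 ≈ 1.000.
Is 1 < 1? NO.
Since the bound 1 is ≥ 1, the union bound is uninformative here; it does NOT by itself certify existence.

29·p = 1 ≈ 1.000; existence NOT certified by the union bound.


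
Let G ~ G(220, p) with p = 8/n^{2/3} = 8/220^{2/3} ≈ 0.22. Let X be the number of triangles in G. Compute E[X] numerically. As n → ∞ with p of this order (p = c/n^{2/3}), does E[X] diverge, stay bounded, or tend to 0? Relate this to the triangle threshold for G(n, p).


Number of potential triangles: C(220, 3) = 1750540.
Each occurs with probability p³ ≈ (0.22)³ ≈ 1.05785e-02.
By linearity: E[X] = C(220, 3)·p³ ≈ 1750540 · 1.05785e-02 ≈ 18518.109.
Since α = 2/3 < 1, p = c/n^{2/3} ≫ 1/n is above the triangle threshold p ~ 1/n. Asymptotically E[X] ~ (c³/6)·n^{3(1−α)} = (8³/6)·n^{1} → ∞; triangles are abundant w.h.p.

E[X] ≈ 18518.109; in regime p = Θ(1/n^{2/3}) E[X] diverges (above the triangle threshold p ~ 1/n).


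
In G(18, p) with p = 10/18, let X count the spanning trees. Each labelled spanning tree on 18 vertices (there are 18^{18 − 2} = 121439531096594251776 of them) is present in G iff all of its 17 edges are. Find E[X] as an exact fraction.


K_18 has 18^{18 − 2} = 121439531096594251776 labelled spanning trees.
For each such spanning tree H, let X_H = 1 if all 17 edges of H are present in G. Then P[X_H = 1] = p^{17} = (5/9)^{17} = 762939453125/16677181699666569.
Summing the indicators: E[X] = Σ_H E[X_H] = 121439531096594251776 · p^{17} = 121439531096594251776 · 762939453125/16677181699666569 = 50000000000000000/9.
Numerically: E[X] ≈ 5.56e+15.

E[X] = 121439531096594251776 · (5/9)^{17} = 50000000000000000/9 ≈ 5.56e+15.


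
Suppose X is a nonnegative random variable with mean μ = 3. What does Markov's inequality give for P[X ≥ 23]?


μ = E[X] = 3, a = 23.
Markov: P[X ≥ 23] ≤ μ/a = (3)/23 = 3/23.
Numerically: ≈ 0.13043.
(Since a = 23 > μ = 3.00000, the bound 3/23 is < 1 and informative.)

P[X ≥ 23] ≤ 3/23 ≈ 0.13043.


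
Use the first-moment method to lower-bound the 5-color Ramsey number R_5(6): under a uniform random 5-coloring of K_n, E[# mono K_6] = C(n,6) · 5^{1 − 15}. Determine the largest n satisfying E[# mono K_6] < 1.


We need C(n, 6) · 5^{1 − 15} < 1, i.e. C(n, 6) < 5^{15 − 1} = 6103515625.
Check values of n near the boundary:
  n = 126: C(126, 6) = 4925156775; 4925156775 < 6103515625? YES
  n = 127: C(127, 6) = 5169379425; 5169379425 < 6103515625? YES
  n = 128: C(128, 6) = 5423611200; 5423611200 < 6103515625? YES
  n = 129: C(129, 6) = 5688177600; 5688177600 < 6103515625? YES
  n = 130: C(130, 6) = 5963412000; 5963412000 < 6103515625? YES
  n = 131: C(131, 6) = 6249655776; 6249655776 < 6103515625? NO
  n = 132: C(132, 6) = 6547258432; 6547258432 < 6103515625? NO
The largest n with C(n, 6) < 6103515625 is n = 130 (where E[X] = 47707296/48828125 ≈ 0.97705). Hence R_5(6) > 130, i.e. R_5(6) ≥ 131.

Largest n = 130; hence R_5(6) > 130.


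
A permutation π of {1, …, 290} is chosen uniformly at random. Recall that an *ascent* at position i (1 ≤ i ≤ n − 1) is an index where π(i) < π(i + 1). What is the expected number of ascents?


Write X = Σ X_I over i = 1, …, 289, with X_I the indicator of one ascent.
There are 289 indicators.
For each fixed i, the pair (π(i), π(i+1)) is a uniformly random ordered pair of distinct values from {1, …, 290}; by symmetry P[π(i) < π(i+1)] = 1/2.
By linearity: E[X] = 289 · (1/2) = (290 − 1) · (1/2) = 289/2 ≈ 144.5000.

E[X] = 289/2 = 144.5000.


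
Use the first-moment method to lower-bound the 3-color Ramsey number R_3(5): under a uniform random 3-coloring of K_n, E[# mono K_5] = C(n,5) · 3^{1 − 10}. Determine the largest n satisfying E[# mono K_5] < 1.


We need C(n, 5) · 3^{1 − 10} < 1, i.e. C(n, 5) < 3^{10 − 1} = 19683.
Check values of n near the boundary:
  n = 19: C(19, 5) = 11628; 11628 < 19683? YES
  n = 20: C(20, 5) = 15504; 15504 < 19683? YES
  n = 21: C(21, 5) = 20349; 20349 < 19683? NO
  n = 22: C(22, 5) = 26334; 26334 < 19683? NO
  n = 23: C(23, 5) = 33649; 33649 < 19683? NO
The largest n with C(n, 5) < 19683 is n = 20 (where E[X] = 5168/6561 ≈ 0.7876848). Hence R_3(5) > 20, i.e. R_3(5) ≥ 21.

Largest n = 20; hence R_3(5) > 20.


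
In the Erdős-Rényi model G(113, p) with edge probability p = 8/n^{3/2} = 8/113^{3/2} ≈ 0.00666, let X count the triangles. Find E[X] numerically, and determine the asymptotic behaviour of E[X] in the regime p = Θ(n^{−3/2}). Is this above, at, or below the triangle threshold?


Number of potential triangles: C(113, 3) = 234136.
Each occurs with probability p³ ≈ (0.00666)³ ≈ 2.954044e-07.
By linearity: E[X] = C(113, 3)·p³ ≈ 234136 · 2.954044e-07 ≈ 0.0692.
Since α = 3/2 > 1, p = c/n^{3/2} = o(1/n) is below the triangle threshold p ~ 1/n. Asymptotically E[X] ~ (c³/6)·n^{3(1−α)} = (8³/6)·n^{-1.5} → 0, so by Markov's inequality G has no triangles w.h.p.

E[X] ≈ 0.0692; in regime p = Θ(1/n^{3/2}) E[X] tends to 0 (below the triangle threshold p ~ 1/n).


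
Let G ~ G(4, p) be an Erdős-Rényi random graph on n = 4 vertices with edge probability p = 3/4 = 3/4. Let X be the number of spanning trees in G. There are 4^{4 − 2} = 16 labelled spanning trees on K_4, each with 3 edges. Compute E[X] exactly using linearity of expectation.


K_4 has 4^{4 − 2} = 16 labelled spanning trees.
For each such spanning tree H, let X_H = 1 if all 3 edges of H are present in G. Then P[X_H = 1] = p^{3} = (3/4)^{3} = 27/64.
By linearity of expectation: E[X] = Σ_H E[X_H] = 16 · p^{3} = 16 · 27/64 = 27/4.
Numerically: E[X] ≈ 6.75.

E[X] = 16 · (3/4)^{3} = 27/4 ≈ 6.75.


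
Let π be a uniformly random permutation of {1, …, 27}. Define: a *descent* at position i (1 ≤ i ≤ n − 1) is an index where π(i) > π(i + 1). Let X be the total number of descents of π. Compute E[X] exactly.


Write X = Σ X_I over i = 1, …, 26, with X_I the indicator of one descent.
There are 26 indicators.
For each fixed i, the pair (π(i), π(i+1)) is a uniformly random ordered pair of distinct values from {1, …, 27}; by symmetry P[π(i) > π(i+1)] = 1/2.
By linearity: E[X] = 26 · (1/2) = (27 − 1) · (1/2) = 13 ≈ 13.0000.

E[X] = 13 = 13.0000.


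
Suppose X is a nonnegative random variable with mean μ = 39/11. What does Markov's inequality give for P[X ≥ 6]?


μ = E[X] = 39/11, a = 6.
Markov: P[X ≥ 6] ≤ μ/a = (39/11)/6 = 13/22.
Numerically: ≈ 0.591.
(Since a = 6 > μ = 3.545, the bound 13/22 is < 1 and informative.)

P[X ≥ 6] ≤ 13/22 ≈ 0.591.


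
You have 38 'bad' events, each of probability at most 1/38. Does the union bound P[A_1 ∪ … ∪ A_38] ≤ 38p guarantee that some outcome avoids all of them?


Union bound: P[∪_{i=1}^{38} A_i] ≤ Σ_i P[A_i] ≤ 38·p = 38·(1/38) = 1.
Numerically: 1 ≈ 1.000.
Is 1 < 1? NO.
Since the bound 1 is ≥ 1, the union bound is uninformative here; it does NOT by itself certify existence.

38·p = 1 ≈ 1.000; existence NOT certified by the union bound.


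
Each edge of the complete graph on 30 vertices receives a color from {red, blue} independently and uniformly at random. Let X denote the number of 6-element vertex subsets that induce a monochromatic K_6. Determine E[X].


Let X = Σ_S X_S over the C(30, 6) = 593775 subsets S of size 6, where X_S = 1 if the K_6 on S is monochromatic.
For a fixed S, the K_6 on S has C(6, 2) = 15 edges. P[all 15 edges red] = (1/2)^15, and likewise for blue, so P[monochromatic] = 2·(1/2)^15 = 2^{1 − 15} = 1/16384.
By linearity of expectation: E[X] = C(30, 6) · 2^{1 − 15} = 593775 · 1/16384 = 593775/16384.
Numerically: E[X] ≈ 36.2411.

E[X] = C(30,6)·2^(1−C(6,2)) = 593775/16384 ≈ 36.2411.


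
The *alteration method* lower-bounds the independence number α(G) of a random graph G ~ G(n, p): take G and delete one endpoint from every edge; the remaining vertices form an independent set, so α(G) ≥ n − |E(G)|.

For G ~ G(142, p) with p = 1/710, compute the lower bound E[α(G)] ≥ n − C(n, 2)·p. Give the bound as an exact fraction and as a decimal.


E[|E(G)|] = C(142, 2)·p = 10011 · (1/710) = 141/10.
E[α(G)] ≥ n − E[|E(G)|] = 142 − 141/10 = 1279/10.
Numerically: ≈ 127.900000.
(This is only a lower bound; the true E[α(G)] may be larger.)

E[α(G)] ≥ 1279/10 ≈ 127.900000.


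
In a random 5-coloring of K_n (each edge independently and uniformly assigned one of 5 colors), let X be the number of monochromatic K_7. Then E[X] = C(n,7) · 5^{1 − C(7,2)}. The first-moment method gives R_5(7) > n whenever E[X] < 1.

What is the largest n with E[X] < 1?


We need C(n, 7) · 5^{1 − 21} < 1, i.e. C(n, 7) < 5^{21 − 1} = 95367431640625.
Check values of n near the boundary:
  n = 333: C(333, 7) = 84549532139028; 84549532139028 < 95367431640625? YES
  n = 334: C(334, 7) = 86359460961576; 86359460961576 < 95367431640625? YES
  n = 335: C(335, 7) = 88202498238195; 88202498238195 < 95367431640625? YES
  n = 336: C(336, 7) = 90079147136880; 90079147136880 < 95367431640625? YES
  n = 337: C(337, 7) = 91989916924632; 91989916924632 < 95367431640625? YES
  n = 338: C(338, 7) = 93935323022736; 93935323022736 < 95367431640625? YES
  n = 339: C(339, 7) = 95915887062372; 95915887062372 < 95367431640625? NO
  n = 340: C(340, 7) = 97932136940560; 97932136940560 < 95367431640625? NO
  n = 341: C(341, 7) = 99984606876440; 99984606876440 < 95367431640625? NO
The largest n with C(n, 7) < 95367431640625 is n = 338 (where E[X] = 93935323022736/95367431640625 ≈ 0.98498). Hence R_5(7) > 338, i.e. R_5(7) ≥ 339.

Largest n = 338; hence R_5(7) > 338.


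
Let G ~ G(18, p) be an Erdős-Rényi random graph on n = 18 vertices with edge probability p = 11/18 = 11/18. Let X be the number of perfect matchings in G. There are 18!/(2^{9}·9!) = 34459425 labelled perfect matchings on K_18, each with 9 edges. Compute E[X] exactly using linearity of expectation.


K_18 has 18!/(2^{9}·9!) = 34459425 labelled perfect matchings.
For each such perfect matching H, let X_H = 1 if all 9 edges of H are present in G. Then P[X_H = 1] = p^{9} = (11/18)^{9} = 2357947691/198359290368.
By linearity: E[X] = Σ_H E[X_H] = 34459425 · p^{9} = 34459425 · 2357947691/198359290368 = 1003129896443675/2448880128.
Numerically: E[X] ≈ 4.0963e+05.

E[X] = 34459425 · (11/18)^{9} = 1003129896443675/2448880128 ≈ 4.0963e+05.


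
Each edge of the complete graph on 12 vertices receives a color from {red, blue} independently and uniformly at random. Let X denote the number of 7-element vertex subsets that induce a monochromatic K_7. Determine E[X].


Let X = Σ_S X_S over the C(12, 7) = 792 subsets S of size 7, where X_S = 1 if the K_7 on S is monochromatic.
For a fixed S, the K_7 on S has C(7, 2) = 21 edges. P[all 21 edges red] = (1/2)^21, and likewise for blue, so P[monochromatic] = 2·(1/2)^21 = 2^{1 − 21} = 1/1048576.
By linearity of expectation: E[X] = C(12, 7) · 2^{1 − 21} = 792 · 1/1048576 = 99/131072.
Numerically: E[X] ≈ 0.0008.

E[X] = C(12,7)·2^(1−C(7,2)) = 99/131072 ≈ 0.0008.


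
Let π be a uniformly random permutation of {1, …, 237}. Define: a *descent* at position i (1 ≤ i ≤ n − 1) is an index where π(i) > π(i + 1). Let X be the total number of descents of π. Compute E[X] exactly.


Write X = Σ X_I over i = 1, …, 236, with X_I the indicator of one descent.
There are 236 indicators.
For each fixed i, the pair (π(i), π(i+1)) is a uniformly random ordered pair of distinct values from {1, …, 237}; by symmetry P[π(i) > π(i+1)] = 1/2.
By linearity: E[X] = 236 · (1/2) = (237 − 1) · (1/2) = 118 ≈ 118.000000.

E[X] = 118 = 118.000000.


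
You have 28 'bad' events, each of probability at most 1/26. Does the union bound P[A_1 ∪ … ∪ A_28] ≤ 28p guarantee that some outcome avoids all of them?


Union bound: P[∪_{i=1}^{28} A_i] ≤ Σ_i P[A_i] ≤ 28·p = 28·(1/26) = 14/13.
Numerically: 14/13 ≈ 1.0769.
Is 14/13 < 1? NO.
Since the bound 14/13 is ≥ 1, the union bound is uninformative here; it does NOT by itself certify existence.

28·p = 14/13 ≈ 1.0769; existence NOT certified by the union bound.


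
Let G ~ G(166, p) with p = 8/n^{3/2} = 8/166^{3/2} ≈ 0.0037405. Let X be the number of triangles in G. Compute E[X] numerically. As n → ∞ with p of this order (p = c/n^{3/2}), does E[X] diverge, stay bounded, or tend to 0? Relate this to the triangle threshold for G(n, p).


Number of potential triangles: C(166, 3) = 748660.
Each occurs with probability p³ ≈ (0.0037405)³ ≈ 5.2333956e-08.
By linearity: E[X] = C(166, 3)·p³ ≈ 748660 · 5.2333956e-08 ≈ 0.03918.
Since α = 3/2 > 1, p = c/n^{3/2} = o(1/n) is below the triangle threshold p ~ 1/n. Asymptotically E[X] ~ (c³/6)·n^{3(1−α)} = (8³/6)·n^{-1.5} → 0, so by Markov's inequality G has no triangles w.h.p.

E[X] ≈ 0.03918; in regime p = Θ(1/n^{3/2}) E[X] tends to 0 (below the triangle threshold p ~ 1/n).


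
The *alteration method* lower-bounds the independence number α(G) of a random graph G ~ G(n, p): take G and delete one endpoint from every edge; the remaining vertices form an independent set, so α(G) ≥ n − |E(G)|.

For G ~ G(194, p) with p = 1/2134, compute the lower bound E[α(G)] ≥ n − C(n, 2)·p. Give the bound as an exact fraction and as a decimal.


E[|E(G)|] = C(194, 2)·p = 18721 · (1/2134) = 193/22.
E[α(G)] ≥ n − E[|E(G)|] = 194 − 193/22 = 4075/22.
Numerically: ≈ 185.227273.
(This is only a lower bound; the true E[α(G)] may be larger.)

E[α(G)] ≥ 4075/22 ≈ 185.227273.


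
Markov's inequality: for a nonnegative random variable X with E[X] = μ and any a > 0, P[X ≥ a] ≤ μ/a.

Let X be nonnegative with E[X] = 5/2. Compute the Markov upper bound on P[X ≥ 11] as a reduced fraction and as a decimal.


μ = E[X] = 5/2, a = 11.
Markov: P[X ≥ 11] ≤ μ/a = (5/2)/11 = 5/22.
Numerically: ≈ 0.22727.
(Since a = 11 > μ = 2.50000, the bound 5/22 is < 1 and informative.)

P[X ≥ 11] ≤ 5/22 ≈ 0.22727.
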